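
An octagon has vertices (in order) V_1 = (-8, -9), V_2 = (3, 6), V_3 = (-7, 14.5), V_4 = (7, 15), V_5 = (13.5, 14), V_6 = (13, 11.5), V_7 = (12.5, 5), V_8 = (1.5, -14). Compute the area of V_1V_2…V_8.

330

Σ = (-21) + (85.5) + (-206.5) + (-104.5) + (-26.75) + (-78.75) + (-182.5) + (-125.5) = -660
Area = |Σ|/2 = 330.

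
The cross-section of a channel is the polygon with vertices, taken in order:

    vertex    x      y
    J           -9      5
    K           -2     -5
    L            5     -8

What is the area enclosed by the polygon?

24.5

Apply the shoelace (surveyor's) formula: 2A = Σ (x_i·y_{i+1} − x_{i+1}·y_i), indices taken mod 3.
J→K: (-9)(-5) − (-2)(5) = 55
K→L: (-2)(-8) − (5)(-5) = 41
L→J: (5)(5) − (-9)(-8) = -47
Σ = 49
Area = |Σ|/2 = 24.5.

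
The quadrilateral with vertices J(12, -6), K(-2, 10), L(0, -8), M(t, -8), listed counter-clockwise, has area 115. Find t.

Write out the shoelace sum; only the two edges meeting at M involve t:
2·Area = [(0·(-8) − t·(-8)) + (t·(-6) − 12·(-8))] + 124
       = 2·t + 220 = 230
⇒ t = 5.

5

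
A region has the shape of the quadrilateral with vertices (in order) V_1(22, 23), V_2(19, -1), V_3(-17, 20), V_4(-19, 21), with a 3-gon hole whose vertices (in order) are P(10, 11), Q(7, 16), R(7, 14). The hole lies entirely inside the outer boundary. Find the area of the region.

483

Outer boundary:
Σ = (-459) + (363) + (23) + (-899) = -972
Area = |Σ|/2 = 486.
Hole:
Σ = (83) + (-14) + (-63) = 6
Area = |Σ|/2 = 3.
Net area = 486 − 3 = 483.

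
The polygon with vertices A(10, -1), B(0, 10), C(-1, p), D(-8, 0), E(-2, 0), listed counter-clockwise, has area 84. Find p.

7

Write out the shoelace sum; only the two edges meeting at C involve p:
2·Area = [(0·p − (-1)·10) + ((-1)·0 − (-8)·p)] + 102
       = 8·p + 112 = 168
⇒ p = 7.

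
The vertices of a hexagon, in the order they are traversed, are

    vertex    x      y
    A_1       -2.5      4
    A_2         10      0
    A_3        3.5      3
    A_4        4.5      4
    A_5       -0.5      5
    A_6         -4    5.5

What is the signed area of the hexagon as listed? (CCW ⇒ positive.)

Σ = (-40) + (30) + (0.5) + (24.5) + (17.25) + (-2.25) = 30
Signed area = Σ/2 = 15 (positive ⇒ counter-clockwise traversal).

15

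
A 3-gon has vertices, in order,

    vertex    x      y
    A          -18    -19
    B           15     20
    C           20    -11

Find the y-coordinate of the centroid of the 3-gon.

-10/3

Apply the shoelace (surveyor's) formula. First the cross-terms c_i = x_i·y_{i+1} − x_{i+1}·y_i:
  -75, -565, -578  ⇒  2A = -1218, A = -609.
Then Σ (y_i + y_{i+1})·c_i = 12180, so ȳ = 12180 / (6·(-609)) = -10/3.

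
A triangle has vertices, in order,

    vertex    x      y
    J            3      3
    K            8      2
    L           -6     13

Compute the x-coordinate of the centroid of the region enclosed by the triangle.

5/3

Apply the surveyor's formula. First the cross-terms c_i = x_i·y_{i+1} − x_{i+1}·y_i:
  -18, 116, -57  ⇒  2A = 41, A = 20.5.
Then Σ (x_i + x_{i+1})·c_i = 205, so x̄ = 205 / (6·20.5) = 5/3.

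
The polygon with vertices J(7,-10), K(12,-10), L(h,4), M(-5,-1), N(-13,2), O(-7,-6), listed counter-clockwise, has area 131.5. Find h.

Write out the shoelace sum; only the two edges meeting at L involve h:
2·Area = [(12·4 − h·(-10)) + (h·(-1) − (-5)·4)] + 231
       = 9·h + 299 = 263
⇒ h = -4.

-4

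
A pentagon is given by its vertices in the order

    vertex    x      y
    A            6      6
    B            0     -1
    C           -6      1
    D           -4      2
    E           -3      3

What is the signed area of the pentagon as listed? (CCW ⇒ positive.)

Apply the surveyor's formula: 2A = Σ (x_i·y_{i+1} − x_{i+1}·y_i), indices taken mod 5.
Σ = (-6) + (-6) + (-8) + (-6) + (-36) = -62
Signed area = Σ/2 = -31 (negative ⇒ clockwise traversal).

-31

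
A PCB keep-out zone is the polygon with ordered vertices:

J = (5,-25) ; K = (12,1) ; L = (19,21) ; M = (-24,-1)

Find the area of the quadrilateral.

814

Apply the shoelace (surveyor's) formula: 2A = Σ (x_i·y_{i+1} − x_{i+1}·y_i), indices taken mod 4.
Σ = (305) + (233) + (485) + (605) = 1628
Area = |Σ|/2 = 814.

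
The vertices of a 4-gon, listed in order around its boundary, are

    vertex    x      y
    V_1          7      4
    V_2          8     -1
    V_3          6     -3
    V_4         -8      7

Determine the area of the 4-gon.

Apply the shoelace (surveyor's) formula: 2A = Σ (x_i·y_{i+1} − x_{i+1}·y_i), indices taken mod 4.
Σ = (-39) + (-18) + (18) + (-81) = -120
Area = |Σ|/2 = 60.

60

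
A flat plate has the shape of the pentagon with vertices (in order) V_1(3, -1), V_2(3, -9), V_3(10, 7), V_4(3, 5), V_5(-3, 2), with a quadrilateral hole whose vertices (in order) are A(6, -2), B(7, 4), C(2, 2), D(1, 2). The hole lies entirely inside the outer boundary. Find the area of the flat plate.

Outer boundary:
Apply Gauss's area formula: 2A = Σ (x_i·y_{i+1} − x_{i+1}·y_i), indices taken mod 5.
V_1→V_2: (3)(-9) − (3)(-1) = -24
V_2→V_3: (3)(7) − (10)(-9) = 111
V_3→V_4: (10)(5) − (3)(7) = 29
V_4→V_5: (3)(2) − (-3)(5) = 21
V_5→V_1: (-3)(-1) − (3)(2) = -3
Σ = 134
Area = |Σ|/2 = 67.
Hole:
Σ = (38) + (6) + (2) + (-14) = 32
Area = |Σ|/2 = 16.
Net area = 67 − 16 = 51.

51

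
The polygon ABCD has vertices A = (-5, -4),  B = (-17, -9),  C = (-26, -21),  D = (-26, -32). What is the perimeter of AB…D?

74

|AB| = √((-12)² + (-5)²) = √169 = 13
|BC| = √((-9)² + (-12)²) = √225 = 15
|CD| = √((0)² + (-11)²) = √121 = 11
|DA| = √((21)² + (28)²) = √1225 = 35
Perimeter = 13 + 15 + 11 + 35 = 74.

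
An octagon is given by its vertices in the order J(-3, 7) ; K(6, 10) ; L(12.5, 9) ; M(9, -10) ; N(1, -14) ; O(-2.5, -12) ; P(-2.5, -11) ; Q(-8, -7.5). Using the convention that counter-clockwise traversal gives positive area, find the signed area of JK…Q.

-331.125

Σ = (-72) + (-71) + (-206) + (-116) + (-47) + (-2.5) + (-69.25) + (-78.5) = -662.25
Signed area = Σ/2 = -331.125 (negative ⇒ clockwise traversal).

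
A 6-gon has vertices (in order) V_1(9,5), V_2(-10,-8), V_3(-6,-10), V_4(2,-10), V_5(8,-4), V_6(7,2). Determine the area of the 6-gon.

121.5

V_1→V_2: (9)(-8) − (-10)(5) = -22
V_2→V_3: (-10)(-10) − (-6)(-8) = 52
V_3→V_4: (-6)(-10) − (2)(-10) = 80
V_4→V_5: (2)(-4) − (8)(-10) = 72
V_5→V_6: (8)(2) − (7)(-4) = 44
V_6→V_1: (7)(5) − (9)(2) = 17
Σ = 243
Area = |Σ|/2 = 121.5.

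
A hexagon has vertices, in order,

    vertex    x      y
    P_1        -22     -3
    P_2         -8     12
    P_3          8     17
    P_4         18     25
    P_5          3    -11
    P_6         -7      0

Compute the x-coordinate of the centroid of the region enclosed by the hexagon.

Apply the shoelace formula. First the cross-terms c_i = x_i·y_{i+1} − x_{i+1}·y_i:
  -288, -232, -106, -273, -77, 21  ⇒  2A = -955, A = -477.5.
Then Σ (x_i + x_{i+1})·c_i = -150, so x̄ = -150 / (6·(-477.5)) = 10/191.

10/191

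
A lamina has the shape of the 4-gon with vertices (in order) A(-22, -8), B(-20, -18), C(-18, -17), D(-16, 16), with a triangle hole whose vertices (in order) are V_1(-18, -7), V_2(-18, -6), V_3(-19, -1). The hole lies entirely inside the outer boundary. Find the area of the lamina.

Outer boundary:
Cross-terms: 236, 16, -560, 480  ⇒  Σ = 172
Area = |Σ|/2 = 86.
Hole:
Σ = (-18) + (-96) + (115) = 1
Area = |Σ|/2 = 0.5.
Net area = 86 − 0.5 = 85.5.

85.5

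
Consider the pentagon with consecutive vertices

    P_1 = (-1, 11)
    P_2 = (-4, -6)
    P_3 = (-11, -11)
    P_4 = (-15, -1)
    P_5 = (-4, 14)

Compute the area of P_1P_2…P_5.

Σ = (50) + (-22) + (-154) + (-214) + (-30) = -370
Area = |Σ|/2 = 185.

185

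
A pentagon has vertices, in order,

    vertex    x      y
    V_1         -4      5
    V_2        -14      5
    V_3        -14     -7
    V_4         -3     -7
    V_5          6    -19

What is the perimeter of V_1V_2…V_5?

74

|V_1V_2| = √((-10)² + (0)²) = √100 = 10
|V_2V_3| = √((0)² + (-12)²) = √144 = 12
|V_3V_4| = √((11)² + (0)²) = √121 = 11
|V_4V_5| = √((9)² + (-12)²) = √225 = 15
|V_5V_1| = √((-10)² + (24)²) = √676 = 26
Perimeter = 10 + 12 + 11 + 15 + 26 = 74.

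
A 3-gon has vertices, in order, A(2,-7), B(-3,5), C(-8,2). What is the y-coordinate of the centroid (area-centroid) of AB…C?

Apply the shoelace (surveyor's) formula. First the cross-terms c_i = x_i·y_{i+1} − x_{i+1}·y_i:
  -11, 34, 52  ⇒  2A = 75, A = 37.5.
Then Σ (y_i + y_{i+1})·c_i = 0, so ȳ = 0 / (6·37.5) = 0.

0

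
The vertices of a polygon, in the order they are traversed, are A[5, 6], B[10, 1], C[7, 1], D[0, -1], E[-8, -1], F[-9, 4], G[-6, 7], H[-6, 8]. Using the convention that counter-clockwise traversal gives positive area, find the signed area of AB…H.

-114.5

Cross-terms: -55, 3, -7, -8, -41, -39, -6, -76  ⇒  Σ = -229
Signed area = Σ/2 = -114.5 (negative ⇒ clockwise traversal).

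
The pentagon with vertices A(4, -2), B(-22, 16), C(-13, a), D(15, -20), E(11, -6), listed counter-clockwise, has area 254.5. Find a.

3

Write out the shoelace sum; only the two edges meeting at C involve a:
2·Area = [((-22)·a − (-13)·16) + ((-13)·(-20) − 15·a)] + 152
       = -37·a + 620 = 509
⇒ a = 3.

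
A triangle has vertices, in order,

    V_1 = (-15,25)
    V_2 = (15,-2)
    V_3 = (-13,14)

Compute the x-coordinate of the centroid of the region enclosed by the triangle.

-13/3

Apply the shoelace (surveyor's) formula. First the cross-terms c_i = x_i·y_{i+1} − x_{i+1}·y_i:
  -345, 184, -115  ⇒  2A = -276, A = -138.
Then Σ (x_i + x_{i+1})·c_i = 3588, so x̄ = 3588 / (6·(-138)) = -13/3.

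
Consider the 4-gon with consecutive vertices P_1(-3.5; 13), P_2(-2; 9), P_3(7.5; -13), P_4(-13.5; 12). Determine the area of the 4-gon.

Apply the shoelace formula: 2A = Σ (x_i·y_{i+1} − x_{i+1}·y_i), indices taken mod 4.
P_1→P_2: (-3.5)(9) − (-2)(13) = -5.5
P_2→P_3: (-2)(-13) − (7.5)(9) = -41.5
P_3→P_4: (7.5)(12) − (-13.5)(-13) = -85.5
P_4→P_1: (-13.5)(13) − (-3.5)(12) = -133.5
Σ = -266
Area = |Σ|/2 = 133.

133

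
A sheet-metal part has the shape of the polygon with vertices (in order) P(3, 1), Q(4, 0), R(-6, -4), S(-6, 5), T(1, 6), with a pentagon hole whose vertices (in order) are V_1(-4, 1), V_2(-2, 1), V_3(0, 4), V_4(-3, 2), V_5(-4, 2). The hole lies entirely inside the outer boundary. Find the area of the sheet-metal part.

62

Outer boundary:
Apply the shoelace formula: 2A = Σ (x_i·y_{i+1} − x_{i+1}·y_i), indices taken mod 5.
P→Q: (3)(0) − (4)(1) = -4
Q→R: (4)(-4) − (-6)(0) = -16
R→S: (-6)(5) − (-6)(-4) = -54
S→T: (-6)(6) − (1)(5) = -41
T→P: (1)(1) − (3)(6) = -17
Σ = -132
Area = |Σ|/2 = 66.
Hole:
Σ = (-2) + (-8) + (12) + (2) + (4) = 8
Area = |Σ|/2 = 4.
Net area = 66 − 4 = 62.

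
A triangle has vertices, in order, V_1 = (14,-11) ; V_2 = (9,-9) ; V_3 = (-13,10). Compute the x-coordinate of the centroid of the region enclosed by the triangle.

Apply the shoelace (surveyor's) formula. First the cross-terms c_i = x_i·y_{i+1} − x_{i+1}·y_i:
  -27, -27, 3  ⇒  2A = -51, A = -25.5.
Then Σ (x_i + x_{i+1})·c_i = -510, so x̄ = -510 / (6·(-25.5)) = 10/3.

10/3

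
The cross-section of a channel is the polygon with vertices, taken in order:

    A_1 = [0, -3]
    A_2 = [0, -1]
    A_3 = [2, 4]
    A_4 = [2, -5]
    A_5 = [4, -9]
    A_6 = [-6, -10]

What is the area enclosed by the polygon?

Σ = (0) + (2) + (-18) + (2) + (-94) + (18) = -90
Area = |Σ|/2 = 45.

45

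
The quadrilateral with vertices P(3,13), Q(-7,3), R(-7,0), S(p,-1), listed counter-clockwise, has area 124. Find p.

The doubled signed area Σ (x_i y_{i+1} − x_{i+1} y_i) is linear in p.
With p=0 it equals 131; the coefficient of p is 13 (from the two edges through S).
So 13·p + 131 = 2·124 = 248 ⇒ p = 9.

9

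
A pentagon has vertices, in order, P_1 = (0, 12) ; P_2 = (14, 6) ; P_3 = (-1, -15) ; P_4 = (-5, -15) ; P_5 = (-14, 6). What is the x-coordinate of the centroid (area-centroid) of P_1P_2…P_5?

Apply the shoelace formula. First the cross-terms c_i = x_i·y_{i+1} − x_{i+1}·y_i:
  -168, -204, -60, -240, -168  ⇒  2A = -840, A = -420.
Then Σ (x_i + x_{i+1})·c_i = 2268, so x̄ = 2268 / (6·(-420)) = -0.9.

-0.9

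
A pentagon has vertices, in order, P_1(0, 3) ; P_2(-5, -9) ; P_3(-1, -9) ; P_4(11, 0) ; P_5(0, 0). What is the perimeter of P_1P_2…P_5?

46

|P_1P_2| = √((-5)² + (-12)²) = √169 = 13
|P_2P_3| = √((4)² + (0)²) = √16 = 4
|P_3P_4| = √((12)² + (9)²) = √225 = 15
|P_4P_5| = √((-11)² + (0)²) = √121 = 11
|P_5P_1| = √((0)² + (3)²) = √9 = 3
Perimeter = 13 + 4 + 15 + 11 + 3 = 46.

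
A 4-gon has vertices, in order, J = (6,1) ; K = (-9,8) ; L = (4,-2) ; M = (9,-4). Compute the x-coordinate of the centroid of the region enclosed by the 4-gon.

70/39

Apply the shoelace (surveyor's) formula. First the cross-terms c_i = x_i·y_{i+1} − x_{i+1}·y_i:
  57, -14, 2, 33  ⇒  2A = 78, A = 39.
Then Σ (x_i + x_{i+1})·c_i = 420, so x̄ = 420 / (6·39) = 70/39.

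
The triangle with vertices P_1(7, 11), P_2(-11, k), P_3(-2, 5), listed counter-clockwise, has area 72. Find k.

15

The doubled signed area Σ (x_i y_{i+1} − x_{i+1} y_i) is linear in k.
With k=0 it equals 9; the coefficient of k is 9 (from the two edges through P_2).
So 9·k + 9 = 2·72 = 144 ⇒ k = 15.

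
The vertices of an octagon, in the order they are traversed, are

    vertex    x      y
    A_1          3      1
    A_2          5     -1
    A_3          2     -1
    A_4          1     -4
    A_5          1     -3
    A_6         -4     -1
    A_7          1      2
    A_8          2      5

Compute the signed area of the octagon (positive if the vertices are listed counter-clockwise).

-24.5

Apply the surveyor's formula: 2A = Σ (x_i·y_{i+1} − x_{i+1}·y_i), indices taken mod 8.
A_1→A_2: (3)(-1) − (5)(1) = -8
A_2→A_3: (5)(-1) − (2)(-1) = -3
A_3→A_4: (2)(-4) − (1)(-1) = -7
A_4→A_5: (1)(-3) − (1)(-4) = 1
A_5→A_6: (1)(-1) − (-4)(-3) = -13
A_6→A_7: (-4)(2) − (1)(-1) = -7
A_7→A_8: (1)(5) − (2)(2) = 1
A_8→A_1: (2)(1) − (3)(5) = -13
Σ = -49
Signed area = Σ/2 = -24.5 (negative ⇒ clockwise traversal).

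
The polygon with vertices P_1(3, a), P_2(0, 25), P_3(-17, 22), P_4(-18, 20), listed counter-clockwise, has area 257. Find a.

-1

The doubled signed area Σ (x_i y_{i+1} − x_{i+1} y_i) is linear in a.
With a=0 it equals 496; the coefficient of a is -18 (from the two edges through P_1).
So -18·a + 496 = 2·257 = 514 ⇒ a = -1.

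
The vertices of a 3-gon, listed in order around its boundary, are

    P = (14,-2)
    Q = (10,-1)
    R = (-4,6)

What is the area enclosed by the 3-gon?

Cross-terms: 6, 56, -76  ⇒  Σ = -14
Area = |Σ|/2 = 7.

7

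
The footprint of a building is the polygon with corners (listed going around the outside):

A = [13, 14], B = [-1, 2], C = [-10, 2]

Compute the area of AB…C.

Apply Gauss's area formula: 2A = Σ (x_i·y_{i+1} − x_{i+1}·y_i), indices taken mod 3.
Σ = (40) + (18) + (-166) = -108
Area = |Σ|/2 = 54.

54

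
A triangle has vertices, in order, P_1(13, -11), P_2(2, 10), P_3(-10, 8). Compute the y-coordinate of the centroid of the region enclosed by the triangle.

Apply the shoelace (surveyor's) formula. First the cross-terms c_i = x_i·y_{i+1} − x_{i+1}·y_i:
  152, 116, 6  ⇒  2A = 274, A = 137.
Then Σ (y_i + y_{i+1})·c_i = 1918, so ȳ = 1918 / (6·137) = 7/3.

7/3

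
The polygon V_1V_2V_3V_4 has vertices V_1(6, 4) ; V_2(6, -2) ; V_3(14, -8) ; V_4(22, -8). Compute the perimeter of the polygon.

|V_1V_2| = √((0)² + (-6)²) = √36 = 6
|V_2V_3| = √((8)² + (-6)²) = √100 = 10
|V_3V_4| = √((8)² + (0)²) = √64 = 8
|V_4V_1| = √((-16)² + (12)²) = √400 = 20
Perimeter = 6 + 10 + 8 + 20 = 44.

44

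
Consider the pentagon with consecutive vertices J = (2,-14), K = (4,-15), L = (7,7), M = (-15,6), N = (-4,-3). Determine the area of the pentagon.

Apply the shoelace (surveyor's) formula: 2A = Σ (x_i·y_{i+1} − x_{i+1}·y_i), indices taken mod 5.
Σ = (26) + (133) + (147) + (69) + (62) = 437
Area = |Σ|/2 = 218.5.

218.5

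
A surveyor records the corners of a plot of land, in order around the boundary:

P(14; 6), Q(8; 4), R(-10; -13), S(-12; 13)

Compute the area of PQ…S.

Apply the surveyor's formula: 2A = Σ (x_i·y_{i+1} − x_{i+1}·y_i), indices taken mod 4.
P→Q: (14)(4) − (8)(6) = 8
Q→R: (8)(-13) − (-10)(4) = -64
R→S: (-10)(13) − (-12)(-13) = -286
S→P: (-12)(6) − (14)(13) = -254
Σ = -596
Area = |Σ|/2 = 298.

298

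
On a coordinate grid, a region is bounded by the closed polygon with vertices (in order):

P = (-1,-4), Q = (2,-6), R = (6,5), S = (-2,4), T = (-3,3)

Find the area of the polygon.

Apply the shoelace formula: 2A = Σ (x_i·y_{i+1} − x_{i+1}·y_i), indices taken mod 5.
Σ = (14) + (46) + (34) + (6) + (15) = 115
Area = |Σ|/2 = 57.5.

57.5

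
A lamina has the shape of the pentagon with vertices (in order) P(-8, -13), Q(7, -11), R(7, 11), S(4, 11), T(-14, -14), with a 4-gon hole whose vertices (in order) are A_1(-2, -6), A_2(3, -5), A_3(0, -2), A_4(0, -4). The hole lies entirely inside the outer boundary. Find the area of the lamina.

Outer boundary:
Apply the surveyor's formula: 2A = Σ (x_i·y_{i+1} − x_{i+1}·y_i), indices taken mod 5.
Σ = (179) + (154) + (33) + (98) + (70) = 534
Area = |Σ|/2 = 267.
Hole:
Apply Gauss's area formula: 2A = Σ (x_i·y_{i+1} − x_{i+1}·y_i), indices taken mod 4.
A_1→A_2: (-2)(-5) − (3)(-6) = 28
A_2→A_3: (3)(-2) − (0)(-5) = -6
A_3→A_4: (0)(-4) − (0)(-2) = 0
A_4→A_1: (0)(-6) − (-2)(-4) = -8
Σ = 14
Area = |Σ|/2 = 7.
Net area = 267 − 7 = 260.

260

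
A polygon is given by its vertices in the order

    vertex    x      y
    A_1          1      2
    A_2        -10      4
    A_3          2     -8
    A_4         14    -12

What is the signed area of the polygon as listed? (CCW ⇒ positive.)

Σ = (24) + (72) + (88) + (40) = 224
Signed area = Σ/2 = 112 (positive ⇒ counter-clockwise traversal).

112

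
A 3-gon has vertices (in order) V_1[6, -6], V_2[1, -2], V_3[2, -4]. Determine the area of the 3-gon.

Σ = (-6) + (0) + (12) = 6
Area = |Σ|/2 = 3.

3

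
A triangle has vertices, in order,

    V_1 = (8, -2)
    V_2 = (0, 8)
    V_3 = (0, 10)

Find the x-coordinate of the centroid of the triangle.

Apply Gauss's area formula. First the cross-terms c_i = x_i·y_{i+1} − x_{i+1}·y_i:
  64, 0, -80  ⇒  2A = -16, A = -8.
Then Σ (x_i + x_{i+1})·c_i = -128, so x̄ = -128 / (6·(-8)) = 8/3.

8/3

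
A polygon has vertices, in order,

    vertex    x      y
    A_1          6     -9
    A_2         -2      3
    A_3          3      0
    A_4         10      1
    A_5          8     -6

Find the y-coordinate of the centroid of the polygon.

Apply the surveyor's formula. First the cross-terms c_i = x_i·y_{i+1} − x_{i+1}·y_i:
  0, -9, 3, -68, -36  ⇒  2A = -110, A = -55.
Then Σ (y_i + y_{i+1})·c_i = 856, so ȳ = 856 / (6·(-55)) = -428/165.

-428/165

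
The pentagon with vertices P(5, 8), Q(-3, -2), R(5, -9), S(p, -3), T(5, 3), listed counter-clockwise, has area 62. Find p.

4

Write out the shoelace sum; only the two edges meeting at S involve p:
2·Area = [(5·(-3) − p·(-9)) + (p·3 − 5·(-3))] + 76
       = 12·p + 76 = 124
⇒ p = 4.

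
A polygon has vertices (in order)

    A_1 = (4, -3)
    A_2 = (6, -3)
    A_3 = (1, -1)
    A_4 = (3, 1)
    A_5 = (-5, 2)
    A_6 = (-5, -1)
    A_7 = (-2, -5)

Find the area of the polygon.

41

Apply the shoelace (surveyor's) formula: 2A = Σ (x_i·y_{i+1} − x_{i+1}·y_i), indices taken mod 7.
Σ = (6) + (-3) + (4) + (11) + (15) + (23) + (26) = 82
Area = |Σ|/2 = 41.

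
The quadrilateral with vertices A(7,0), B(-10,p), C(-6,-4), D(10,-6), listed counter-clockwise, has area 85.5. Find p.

1

Write out the shoelace sum; only the two edges meeting at B involve p:
2·Area = [(7·p − (-10)·0) + ((-10)·(-4) − (-6)·p)] + 118
       = 13·p + 158 = 171
⇒ p = 1.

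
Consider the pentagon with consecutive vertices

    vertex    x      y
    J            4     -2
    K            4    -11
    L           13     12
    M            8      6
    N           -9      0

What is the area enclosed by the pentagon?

104.5

Σ = (-36) + (191) + (-18) + (54) + (18) = 209
Area = |Σ|/2 = 104.5.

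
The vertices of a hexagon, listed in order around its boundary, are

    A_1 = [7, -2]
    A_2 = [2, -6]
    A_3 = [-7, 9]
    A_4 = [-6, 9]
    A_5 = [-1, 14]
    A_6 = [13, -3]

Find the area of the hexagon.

165

Apply the surveyor's formula: 2A = Σ (x_i·y_{i+1} − x_{i+1}·y_i), indices taken mod 6.
Σ = (-38) + (-24) + (-9) + (-75) + (-179) + (-5) = -330
Area = |Σ|/2 = 165.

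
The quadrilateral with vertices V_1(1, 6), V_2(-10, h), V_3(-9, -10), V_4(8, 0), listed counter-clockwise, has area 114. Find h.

-6

The doubled signed area Σ (x_i y_{i+1} − x_{i+1} y_i) is linear in h.
With h=0 it equals 288; the coefficient of h is 10 (from the two edges through V_2).
So 10·h + 288 = 2·114 = 228 ⇒ h = -6.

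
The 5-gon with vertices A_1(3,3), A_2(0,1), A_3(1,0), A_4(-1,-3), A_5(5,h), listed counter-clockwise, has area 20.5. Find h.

-3

The doubled signed area Σ (x_i y_{i+1} − x_{i+1} y_i) is linear in h.
With h=0 it equals 29; the coefficient of h is -4 (from the two edges through A_5).
So -4·h + 29 = 2·20.5 = 41 ⇒ h = -3.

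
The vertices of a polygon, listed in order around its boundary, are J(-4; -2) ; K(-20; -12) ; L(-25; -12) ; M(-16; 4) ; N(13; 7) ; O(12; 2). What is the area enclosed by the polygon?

291

Cross-terms: 8, -60, -292, -164, -58, -16  ⇒  Σ = -582
Area = |Σ|/2 = 291.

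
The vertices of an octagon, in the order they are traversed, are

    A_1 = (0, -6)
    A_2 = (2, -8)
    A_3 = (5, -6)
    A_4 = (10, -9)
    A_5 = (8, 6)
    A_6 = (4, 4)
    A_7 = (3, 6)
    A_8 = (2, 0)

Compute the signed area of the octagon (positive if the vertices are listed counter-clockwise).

91.5

Apply the shoelace (surveyor's) formula: 2A = Σ (x_i·y_{i+1} − x_{i+1}·y_i), indices taken mod 8.
Cross-terms: 12, 28, 15, 132, 8, 12, -12, -12  ⇒  Σ = 183
Signed area = Σ/2 = 91.5 (positive ⇒ counter-clockwise traversal).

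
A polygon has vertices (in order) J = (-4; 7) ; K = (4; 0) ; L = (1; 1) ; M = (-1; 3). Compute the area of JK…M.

Apply the surveyor's formula: 2A = Σ (x_i·y_{i+1} − x_{i+1}·y_i), indices taken mod 4.
Σ = (-28) + (4) + (4) + (5) = -15
Area = |Σ|/2 = 7.5.

7.5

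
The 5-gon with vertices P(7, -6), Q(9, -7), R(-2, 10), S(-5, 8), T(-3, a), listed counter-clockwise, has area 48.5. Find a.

Write out the shoelace sum; only the two edges meeting at T involve a:
2·Area = [((-5)·a − (-3)·8) + ((-3)·(-6) − 7·a)] + 115
       = -12·a + 157 = 97
⇒ a = 5.

5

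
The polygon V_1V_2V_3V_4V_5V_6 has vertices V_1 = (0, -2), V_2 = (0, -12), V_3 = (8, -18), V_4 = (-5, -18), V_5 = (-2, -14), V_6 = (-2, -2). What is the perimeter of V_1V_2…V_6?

52

|V_1V_2| = √((0)² + (-10)²) = √100 = 10
|V_2V_3| = √((8)² + (-6)²) = √100 = 10
|V_3V_4| = √((-13)² + (0)²) = √169 = 13
|V_4V_5| = √((3)² + (4)²) = √25 = 5
|V_5V_6| = √((0)² + (12)²) = √144 = 12
|V_6V_1| = √((2)² + (0)²) = √4 = 2
Perimeter = 10 + 10 + 13 + 5 + 12 + 2 = 52.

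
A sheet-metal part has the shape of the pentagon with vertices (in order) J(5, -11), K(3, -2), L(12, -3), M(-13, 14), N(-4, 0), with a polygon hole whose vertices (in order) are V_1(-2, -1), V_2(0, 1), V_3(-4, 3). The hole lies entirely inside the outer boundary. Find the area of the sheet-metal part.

Outer boundary:
Cross-terms: 23, 15, 129, 56, 44  ⇒  Σ = 267
Area = |Σ|/2 = 133.5.
Hole:
Apply the shoelace (surveyor's) formula: 2A = Σ (x_i·y_{i+1} − x_{i+1}·y_i), indices taken mod 3.
Σ = (-2) + (4) + (10) = 12
Area = |Σ|/2 = 6.
Net area = 133.5 − 6 = 127.5.

127.5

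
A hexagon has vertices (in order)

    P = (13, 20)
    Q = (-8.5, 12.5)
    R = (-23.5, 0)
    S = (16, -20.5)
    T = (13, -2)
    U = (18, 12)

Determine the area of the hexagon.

869.25

Cross-terms: 332.5, 293.75, 481.75, 234.5, 192, 204  ⇒  Σ = 1738.5
Area = |Σ|/2 = 869.25.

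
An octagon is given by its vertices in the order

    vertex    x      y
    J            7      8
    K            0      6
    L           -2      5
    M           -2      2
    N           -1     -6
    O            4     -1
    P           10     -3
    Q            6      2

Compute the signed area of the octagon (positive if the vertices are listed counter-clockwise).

Apply the shoelace formula: 2A = Σ (x_i·y_{i+1} − x_{i+1}·y_i), indices taken mod 8.
Σ = (42) + (12) + (6) + (14) + (25) + (-2) + (38) + (34) = 169
Signed area = Σ/2 = 84.5 (positive ⇒ counter-clockwise traversal).

84.5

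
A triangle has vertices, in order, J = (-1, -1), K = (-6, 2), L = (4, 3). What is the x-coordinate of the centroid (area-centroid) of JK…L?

-1

Apply the shoelace (surveyor's) formula. First the cross-terms c_i = x_i·y_{i+1} − x_{i+1}·y_i:
  -8, -26, -1  ⇒  2A = -35, A = -17.5.
Then Σ (x_i + x_{i+1})·c_i = 105, so x̄ = 105 / (6·(-17.5)) = -1.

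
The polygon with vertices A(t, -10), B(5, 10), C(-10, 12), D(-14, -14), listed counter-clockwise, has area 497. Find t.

14

The doubled signed area Σ (x_i y_{i+1} − x_{i+1} y_i) is linear in t.
With t=0 it equals 658; the coefficient of t is 24 (from the two edges through A).
So 24·t + 658 = 2·497 = 994 ⇒ t = 14.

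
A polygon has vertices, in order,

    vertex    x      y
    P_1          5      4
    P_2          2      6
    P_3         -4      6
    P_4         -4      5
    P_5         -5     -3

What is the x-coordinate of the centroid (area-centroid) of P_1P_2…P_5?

-283/282

Apply the shoelace formula. First the cross-terms c_i = x_i·y_{i+1} − x_{i+1}·y_i:
  22, 36, 4, 37, -5  ⇒  2A = 94, A = 47.
Then Σ (x_i + x_{i+1})·c_i = -283, so x̄ = -283 / (6·47) = -283/282.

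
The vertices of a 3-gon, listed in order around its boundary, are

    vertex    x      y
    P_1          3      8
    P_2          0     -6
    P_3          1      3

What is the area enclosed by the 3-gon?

6.5

Apply the shoelace (surveyor's) formula: 2A = Σ (x_i·y_{i+1} − x_{i+1}·y_i), indices taken mod 3.
Cross-terms: -18, 6, -1  ⇒  Σ = -13
Area = |Σ|/2 = 6.5.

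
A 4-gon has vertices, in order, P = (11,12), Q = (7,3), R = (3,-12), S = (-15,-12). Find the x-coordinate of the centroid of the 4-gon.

Apply the surveyor's formula. First the cross-terms c_i = x_i·y_{i+1} − x_{i+1}·y_i:
  -51, -93, -216, -48  ⇒  2A = -408, A = -204.
Then Σ (x_i + x_{i+1})·c_i = 936, so x̄ = 936 / (6·(-204)) = -13/17.

-13/17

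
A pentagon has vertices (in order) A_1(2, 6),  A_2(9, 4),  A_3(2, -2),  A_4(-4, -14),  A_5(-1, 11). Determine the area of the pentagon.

Apply the surveyor's formula: 2A = Σ (x_i·y_{i+1} − x_{i+1}·y_i), indices taken mod 5.
Σ = (-46) + (-26) + (-36) + (-58) + (-28) = -194
Area = |Σ|/2 = 97.

97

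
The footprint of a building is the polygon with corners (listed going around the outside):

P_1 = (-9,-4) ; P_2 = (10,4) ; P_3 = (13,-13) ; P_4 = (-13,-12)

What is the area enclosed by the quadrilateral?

279.5

Apply the shoelace (surveyor's) formula: 2A = Σ (x_i·y_{i+1} − x_{i+1}·y_i), indices taken mod 4.
Cross-terms: 4, -182, -325, -56  ⇒  Σ = -559
Area = |Σ|/2 = 279.5.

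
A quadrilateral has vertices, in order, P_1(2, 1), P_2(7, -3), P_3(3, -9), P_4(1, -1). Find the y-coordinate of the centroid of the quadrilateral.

Apply the shoelace (surveyor's) formula. First the cross-terms c_i = x_i·y_{i+1} − x_{i+1}·y_i:
  -13, -54, 6, 3  ⇒  2A = -58, A = -29.
Then Σ (y_i + y_{i+1})·c_i = 614, so ȳ = 614 / (6·(-29)) = -307/87.

-307/87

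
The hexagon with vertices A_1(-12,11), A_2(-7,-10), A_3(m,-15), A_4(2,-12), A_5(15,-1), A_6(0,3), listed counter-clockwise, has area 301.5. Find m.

-6

Write out the shoelace sum; only the two edges meeting at A_3 involve m:
2·Area = [((-7)·(-15) − m·(-10)) + (m·(-12) − 2·(-15))] + 456
       = -2·m + 591 = 603
⇒ m = -6.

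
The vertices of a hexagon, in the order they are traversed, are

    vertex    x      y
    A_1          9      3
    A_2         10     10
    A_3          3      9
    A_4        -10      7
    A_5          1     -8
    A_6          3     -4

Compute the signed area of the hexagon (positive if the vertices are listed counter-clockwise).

Apply the shoelace (surveyor's) formula: 2A = Σ (x_i·y_{i+1} − x_{i+1}·y_i), indices taken mod 6.
Cross-terms: 60, 60, 111, 73, 20, 45  ⇒  Σ = 369
Signed area = Σ/2 = 184.5 (positive ⇒ counter-clockwise traversal).

184.5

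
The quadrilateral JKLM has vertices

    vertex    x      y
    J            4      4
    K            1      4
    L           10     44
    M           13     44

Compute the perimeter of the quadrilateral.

88

|JK| = √((-3)² + (0)²) = √9 = 3
|KL| = √((9)² + (40)²) = √1681 = 41
|LM| = √((3)² + (0)²) = √9 = 3
|MJ| = √((-9)² + (-40)²) = √1681 = 41
Perimeter = 3 + 41 + 3 + 41 = 88.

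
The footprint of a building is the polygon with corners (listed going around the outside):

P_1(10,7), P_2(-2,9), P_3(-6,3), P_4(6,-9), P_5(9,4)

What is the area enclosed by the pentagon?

Apply the surveyor's formula: 2A = Σ (x_i·y_{i+1} − x_{i+1}·y_i), indices taken mod 5.
Σ = (104) + (48) + (36) + (105) + (23) = 316
Area = |Σ|/2 = 158.

158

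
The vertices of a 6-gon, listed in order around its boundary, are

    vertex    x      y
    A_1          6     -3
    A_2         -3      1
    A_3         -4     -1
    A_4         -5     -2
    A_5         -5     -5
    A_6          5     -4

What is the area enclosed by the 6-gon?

38

Apply the shoelace formula: 2A = Σ (x_i·y_{i+1} − x_{i+1}·y_i), indices taken mod 6.
Cross-terms: -3, 7, 3, 15, 45, 9  ⇒  Σ = 76
Area = |Σ|/2 = 38.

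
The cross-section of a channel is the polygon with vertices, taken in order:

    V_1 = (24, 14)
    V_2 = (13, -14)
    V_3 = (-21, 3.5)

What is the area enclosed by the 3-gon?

Apply Gauss's area formula: 2A = Σ (x_i·y_{i+1} − x_{i+1}·y_i), indices taken mod 3.
Σ = (-518) + (-248.5) + (-378) = -1144.5
Area = |Σ|/2 = 572.25.

572.25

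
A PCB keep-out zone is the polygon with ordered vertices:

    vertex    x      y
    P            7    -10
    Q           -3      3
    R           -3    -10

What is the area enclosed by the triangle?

Apply the shoelace formula: 2A = Σ (x_i·y_{i+1} − x_{i+1}·y_i), indices taken mod 3.
Cross-terms: -9, 39, 100  ⇒  Σ = 130
Area = |Σ|/2 = 65.

65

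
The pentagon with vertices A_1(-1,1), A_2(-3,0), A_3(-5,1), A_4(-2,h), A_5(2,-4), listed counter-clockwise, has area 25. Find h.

Write out the shoelace sum; only the two edges meeting at A_4 involve h:
2·Area = [((-5)·h − (-2)·1) + ((-2)·(-4) − 2·h)] + -2
       = -7·h + 8 = 50
⇒ h = -6.

-6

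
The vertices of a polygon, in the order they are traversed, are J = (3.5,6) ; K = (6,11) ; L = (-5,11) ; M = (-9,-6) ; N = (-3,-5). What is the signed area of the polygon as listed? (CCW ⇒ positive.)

139.5

J→K: (3.5)(11) − (6)(6) = 2.5
K→L: (6)(11) − (-5)(11) = 121
L→M: (-5)(-6) − (-9)(11) = 129
M→N: (-9)(-5) − (-3)(-6) = 27
N→J: (-3)(6) − (3.5)(-5) = -0.5
Σ = 279
Signed area = Σ/2 = 139.5 (positive ⇒ counter-clockwise traversal).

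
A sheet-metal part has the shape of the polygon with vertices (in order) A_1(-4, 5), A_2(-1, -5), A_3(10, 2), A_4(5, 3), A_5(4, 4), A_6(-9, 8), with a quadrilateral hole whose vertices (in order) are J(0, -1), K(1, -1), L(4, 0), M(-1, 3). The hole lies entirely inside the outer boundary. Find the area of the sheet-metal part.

Outer boundary:
Apply the surveyor's formula: 2A = Σ (x_i·y_{i+1} − x_{i+1}·y_i), indices taken mod 6.
Cross-terms: 25, 48, 20, 8, 68, -13  ⇒  Σ = 156
Area = |Σ|/2 = 78.
Hole:
Apply the surveyor's formula: 2A = Σ (x_i·y_{i+1} − x_{i+1}·y_i), indices taken mod 4.
Σ = (1) + (4) + (12) + (1) = 18
Area = |Σ|/2 = 9.
Net area = 78 − 9 = 69.

69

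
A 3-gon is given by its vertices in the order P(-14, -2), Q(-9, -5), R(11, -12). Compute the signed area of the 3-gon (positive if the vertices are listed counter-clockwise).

12.5

P→Q: (-14)(-5) − (-9)(-2) = 52
Q→R: (-9)(-12) − (11)(-5) = 163
R→P: (11)(-2) − (-14)(-12) = -190
Σ = 25
Signed area = Σ/2 = 12.5 (positive ⇒ counter-clockwise traversal).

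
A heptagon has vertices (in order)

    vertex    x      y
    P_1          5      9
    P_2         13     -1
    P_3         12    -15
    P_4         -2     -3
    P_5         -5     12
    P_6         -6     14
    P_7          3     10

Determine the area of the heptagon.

P_1→P_2: (5)(-1) − (13)(9) = -122
P_2→P_3: (13)(-15) − (12)(-1) = -183
P_3→P_4: (12)(-3) − (-2)(-15) = -66
P_4→P_5: (-2)(12) − (-5)(-3) = -39
P_5→P_6: (-5)(14) − (-6)(12) = 2
P_6→P_7: (-6)(10) − (3)(14) = -102
P_7→P_1: (3)(9) − (5)(10) = -23
Σ = -533
Area = |Σ|/2 = 266.5.

266.5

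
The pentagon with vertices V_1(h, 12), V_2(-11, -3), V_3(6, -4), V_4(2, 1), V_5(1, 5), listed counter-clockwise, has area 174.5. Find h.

Write out the shoelace sum; only the two edges meeting at V_1 involve h:
2·Area = [(1·12 − h·5) + (h·(-3) − (-11)·12)] + 85
       = -8·h + 229 = 349
⇒ h = -15.

-15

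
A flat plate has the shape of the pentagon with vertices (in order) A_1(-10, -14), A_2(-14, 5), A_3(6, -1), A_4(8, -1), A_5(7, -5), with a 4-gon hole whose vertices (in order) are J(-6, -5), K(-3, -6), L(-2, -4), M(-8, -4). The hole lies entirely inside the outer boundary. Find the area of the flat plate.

214

Outer boundary:
Σ = (-246) + (-16) + (2) + (-33) + (-148) = -441
Area = |Σ|/2 = 220.5.
Hole:
Cross-terms: 21, 0, -24, 16  ⇒  Σ = 13
Area = |Σ|/2 = 6.5.
Net area = 220.5 − 6.5 = 214.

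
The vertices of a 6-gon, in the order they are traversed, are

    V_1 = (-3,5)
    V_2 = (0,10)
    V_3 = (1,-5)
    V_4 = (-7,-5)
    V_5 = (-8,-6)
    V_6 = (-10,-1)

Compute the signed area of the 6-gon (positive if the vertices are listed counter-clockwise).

Apply Gauss's area formula: 2A = Σ (x_i·y_{i+1} − x_{i+1}·y_i), indices taken mod 6.
V_1→V_2: (-3)(10) − (0)(5) = -30
V_2→V_3: (0)(-5) − (1)(10) = -10
V_3→V_4: (1)(-5) − (-7)(-5) = -40
V_4→V_5: (-7)(-6) − (-8)(-5) = 2
V_5→V_6: (-8)(-1) − (-10)(-6) = -52
V_6→V_1: (-10)(5) − (-3)(-1) = -53
Σ = -183
Signed area = Σ/2 = -91.5 (negative ⇒ clockwise traversal).

-91.5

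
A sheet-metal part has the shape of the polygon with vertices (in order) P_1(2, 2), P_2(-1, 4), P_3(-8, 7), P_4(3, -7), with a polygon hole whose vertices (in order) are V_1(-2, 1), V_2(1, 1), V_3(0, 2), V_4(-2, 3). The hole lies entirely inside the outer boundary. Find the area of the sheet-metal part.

Outer boundary:
Σ = (10) + (25) + (35) + (20) = 90
Area = |Σ|/2 = 45.
Hole:
Σ = (-3) + (2) + (4) + (4) = 7
Area = |Σ|/2 = 3.5.
Net area = 45 − 3.5 = 41.5.

41.5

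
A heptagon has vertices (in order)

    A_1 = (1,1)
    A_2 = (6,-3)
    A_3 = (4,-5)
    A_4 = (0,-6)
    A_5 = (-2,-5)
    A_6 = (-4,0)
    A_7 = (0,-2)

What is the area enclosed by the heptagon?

Apply Gauss's area formula: 2A = Σ (x_i·y_{i+1} − x_{i+1}·y_i), indices taken mod 7.
A_1→A_2: (1)(-3) − (6)(1) = -9
A_2→A_3: (6)(-5) − (4)(-3) = -18
A_3→A_4: (4)(-6) − (0)(-5) = -24
A_4→A_5: (0)(-5) − (-2)(-6) = -12
A_5→A_6: (-2)(0) − (-4)(-5) = -20
A_6→A_7: (-4)(-2) − (0)(0) = 8
A_7→A_1: (0)(1) − (1)(-2) = 2
Σ = -73
Area = |Σ|/2 = 36.5.

36.5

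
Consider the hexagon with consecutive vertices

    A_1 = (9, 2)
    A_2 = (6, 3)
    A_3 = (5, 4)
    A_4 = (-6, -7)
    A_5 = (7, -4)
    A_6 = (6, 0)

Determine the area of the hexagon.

61

Cross-terms: 15, 9, -11, 73, 24, 12  ⇒  Σ = 122
Area = |Σ|/2 = 61.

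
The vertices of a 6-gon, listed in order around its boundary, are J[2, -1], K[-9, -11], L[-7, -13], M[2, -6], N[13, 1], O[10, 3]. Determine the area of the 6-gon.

Apply Gauss's area formula: 2A = Σ (x_i·y_{i+1} − x_{i+1}·y_i), indices taken mod 6.
Cross-terms: -31, 40, 68, 80, 29, -16  ⇒  Σ = 170
Area = |Σ|/2 = 85.

85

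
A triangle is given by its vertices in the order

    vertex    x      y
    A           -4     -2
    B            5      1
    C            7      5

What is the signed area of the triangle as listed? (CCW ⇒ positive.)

15

Σ = (6) + (18) + (6) = 30
Signed area = Σ/2 = 15 (positive ⇒ counter-clockwise traversal).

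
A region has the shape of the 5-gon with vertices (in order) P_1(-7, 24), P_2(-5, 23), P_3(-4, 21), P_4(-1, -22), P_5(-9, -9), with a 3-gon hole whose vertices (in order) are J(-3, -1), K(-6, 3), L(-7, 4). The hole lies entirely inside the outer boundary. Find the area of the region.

206

Outer boundary:
Σ = (-41) + (-13) + (109) + (-189) + (-279) = -413
Area = |Σ|/2 = 206.5.
Hole:
Σ = (-15) + (-3) + (19) = 1
Area = |Σ|/2 = 0.5.
Net area = 206.5 − 0.5 = 206.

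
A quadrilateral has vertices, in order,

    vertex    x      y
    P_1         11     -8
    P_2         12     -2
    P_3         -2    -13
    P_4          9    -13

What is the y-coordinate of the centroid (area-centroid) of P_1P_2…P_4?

-9.2421875

Apply Gauss's area formula. First the cross-terms c_i = x_i·y_{i+1} − x_{i+1}·y_i:
  74, -160, 143, 71  ⇒  2A = 128, A = 64.
Then Σ (y_i + y_{i+1})·c_i = -3549, so ȳ = -3549 / (6·64) = -9.2421875.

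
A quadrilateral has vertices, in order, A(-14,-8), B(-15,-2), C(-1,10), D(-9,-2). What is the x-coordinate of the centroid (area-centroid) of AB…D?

-88/9

Apply Gauss's area formula. First the cross-terms c_i = x_i·y_{i+1} − x_{i+1}·y_i:
  -92, -152, 92, 44  ⇒  2A = -108, A = -54.
Then Σ (x_i + x_{i+1})·c_i = 3168, so x̄ = 3168 / (6·(-54)) = -88/9.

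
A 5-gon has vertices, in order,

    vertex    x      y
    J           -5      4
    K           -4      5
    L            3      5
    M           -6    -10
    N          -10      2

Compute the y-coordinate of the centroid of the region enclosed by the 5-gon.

Apply the shoelace (surveyor's) formula. First the cross-terms c_i = x_i·y_{i+1} − x_{i+1}·y_i:
  -9, -35, 0, -112, -30  ⇒  2A = -186, A = -93.
Then Σ (y_i + y_{i+1})·c_i = 285, so ȳ = 285 / (6·(-93)) = -95/186.

-95/186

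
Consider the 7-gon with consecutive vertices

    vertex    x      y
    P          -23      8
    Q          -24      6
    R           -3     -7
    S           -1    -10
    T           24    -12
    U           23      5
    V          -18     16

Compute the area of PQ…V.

796.5

Cross-terms: 54, 186, 23, 252, 396, 458, 224  ⇒  Σ = 1593
Area = |Σ|/2 = 796.5.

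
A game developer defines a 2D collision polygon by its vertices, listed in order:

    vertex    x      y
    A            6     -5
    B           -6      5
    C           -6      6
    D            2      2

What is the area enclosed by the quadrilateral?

26

Apply Gauss's area formula: 2A = Σ (x_i·y_{i+1} − x_{i+1}·y_i), indices taken mod 4.
Cross-terms: 0, -6, -24, -22  ⇒  Σ = -52
Area = |Σ|/2 = 26.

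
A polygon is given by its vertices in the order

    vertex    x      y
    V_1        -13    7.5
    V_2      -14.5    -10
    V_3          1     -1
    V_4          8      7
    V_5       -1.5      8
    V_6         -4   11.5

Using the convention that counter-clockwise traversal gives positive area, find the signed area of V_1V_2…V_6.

V_1→V_2: (-13)(-10) − (-14.5)(7.5) = 238.75
V_2→V_3: (-14.5)(-1) − (1)(-10) = 24.5
V_3→V_4: (1)(7) − (8)(-1) = 15
V_4→V_5: (8)(8) − (-1.5)(7) = 74.5
V_5→V_6: (-1.5)(11.5) − (-4)(8) = 14.75
V_6→V_1: (-4)(7.5) − (-13)(11.5) = 119.5
Σ = 487
Signed area = Σ/2 = 243.5 (positive ⇒ counter-clockwise traversal).

243.5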